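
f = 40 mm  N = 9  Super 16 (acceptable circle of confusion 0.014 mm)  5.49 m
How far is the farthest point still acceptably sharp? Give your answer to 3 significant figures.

9.62 m

Hyperfocal distance H = f²/(N·c) + f = 40²/(9 × 0.014) + 40 = 1600/0.126 + 40 ≈ 12738.4 mm ≈ 12.74 m.
Far limit Df = s·(H − f)/(H − s) = 5490 × (12738.4 − 40) / (12738.4 − 5490) = 5490 × 12698.4 / 7248.4 ≈ 9617.9 mm ≈ 9.62 m.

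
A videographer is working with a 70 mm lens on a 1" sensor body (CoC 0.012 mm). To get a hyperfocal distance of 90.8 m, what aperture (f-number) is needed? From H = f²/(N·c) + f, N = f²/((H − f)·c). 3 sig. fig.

f/4.50

Rearrange H = f²/(N·c) + f for N: N = f² / ((H − f)·c).
N = 70² / ((90800 − 70) × 0.012) = 4900 / 1089 ≈ 4.50.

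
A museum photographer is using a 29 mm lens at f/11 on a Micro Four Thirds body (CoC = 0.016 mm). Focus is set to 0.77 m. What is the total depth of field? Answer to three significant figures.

Hyperfocal distance H = f²/(N·c) + f = 29²/(11 × 0.016) + 29 = 841/0.176 + 29 ≈ 4807.4 mm ≈ 4.807 m.
Near limit Dn = s·(H − f)/(H + s − 2f) = 770 × (4807.4 − 29) / (4807.4 + 770 − 2 × 29) = 770 × 4778.4 / 5519.4 ≈ 666.62 mm.
Far limit Df = s·(H − f)/(H − s) = 770 × (4807.4 − 29) / (4807.4 − 770) = 770 × 4778.4 / 4037.4 ≈ 911.32 mm.
Depth of field = Df − Dn = 911.32 − 666.62 ≈ 244.70 mm.

245 mm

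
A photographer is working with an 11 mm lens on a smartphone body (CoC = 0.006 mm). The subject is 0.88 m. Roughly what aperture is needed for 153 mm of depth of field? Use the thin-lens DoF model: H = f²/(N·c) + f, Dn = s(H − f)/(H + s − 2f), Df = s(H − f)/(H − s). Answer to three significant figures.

f/2.00

Write h = H − f = f²/(N·c). The thin-lens limits are Dn = s·h/(h + (s−f)) and Df = s·h/(h − (s−f)), so DoF = Df − Dn = 2·s·(s−f)·h / (h² − (s−f)²).
That is a quadratic in h: DoF·h² − 2·s·(s−f)·h − DoF·(s−f)² = 0 ⇒ h = (s−f)·(s + √(s² + DoF²)) / DoF = 869 × (880 + √(880² + 153²)) / 153 = 869 × (880 + 893.202) / 153 ≈ 10071 mm.
Then N = f²/(c·h) = 11² / (0.006 × 10071) = 121 / 60.428 ≈ 2.00.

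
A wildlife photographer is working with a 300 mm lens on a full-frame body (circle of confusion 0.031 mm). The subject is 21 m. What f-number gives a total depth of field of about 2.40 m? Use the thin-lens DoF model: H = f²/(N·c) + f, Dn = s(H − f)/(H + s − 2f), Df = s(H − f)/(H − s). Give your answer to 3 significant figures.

f/7.99

Write h = H − f = f²/(N·c). The thin-lens limits are Dn = s·h/(h + (s−f)) and Df = s·h/(h − (s−f)), so DoF = Df − Dn = 2·s·(s−f)·h / (h² − (s−f)²).
That is a quadratic in h: DoF·h² − 2·s·(s−f)·h − DoF·(s−f)² = 0 ⇒ h = (s−f)·(s + √(s² + DoF²)) / DoF = 20700 × (21000 + √(21000² + 2400²)) / 2400 = 20700 × (21000 + 21136.7) / 2400 ≈ 363429 mm.
Then N = f²/(c·h) = 300² / (0.031 × 363429) = 90000 / 11266 ≈ 7.99.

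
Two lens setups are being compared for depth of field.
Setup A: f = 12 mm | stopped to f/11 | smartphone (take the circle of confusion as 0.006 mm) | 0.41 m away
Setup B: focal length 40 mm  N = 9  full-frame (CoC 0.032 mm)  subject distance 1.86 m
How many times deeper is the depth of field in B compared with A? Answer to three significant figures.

8.82

Setup A: H = 12²/(11×0.006) + 12 ≈ 2193.8 mm; DoF = Df − Dn = 501.48 − 346.75 ≈ 154.73 mm.
Setup B: H = 40²/(9×0.032) + 40 ≈ 5595.6 mm; DoF = Df − Dn = 2766.2 − 1401.0 ≈ 1365.2 mm.
Ratio = 1365.2 / 154.73 ≈ 8.82.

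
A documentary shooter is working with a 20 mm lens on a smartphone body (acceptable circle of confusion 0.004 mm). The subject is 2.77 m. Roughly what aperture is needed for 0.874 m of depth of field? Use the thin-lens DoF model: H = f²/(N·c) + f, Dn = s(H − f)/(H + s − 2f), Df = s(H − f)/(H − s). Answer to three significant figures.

Write h = H − f = f²/(N·c). The thin-lens limits are Dn = s·h/(h + (s−f)) and Df = s·h/(h − (s−f)), so DoF = Df − Dn = 2·s·(s−f)·h / (h² − (s−f)²).
That is a quadratic in h: DoF·h² − 2·s·(s−f)·h − DoF·(s−f)² = 0 ⇒ h = (s−f)·(s + √(s² + DoF²)) / DoF = 2750 × (2770 + √(2770² + 874²)) / 874 = 2750 × (2770 + 2904.61) / 874 ≈ 17855 mm.
Then N = f²/(c·h) = 20² / (0.004 × 17855) = 400 / 71.420 ≈ 5.60.

f/5.60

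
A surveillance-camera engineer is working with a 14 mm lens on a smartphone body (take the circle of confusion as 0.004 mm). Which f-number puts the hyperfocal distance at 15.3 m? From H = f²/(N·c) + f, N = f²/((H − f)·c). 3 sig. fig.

f/3.21

Rearrange H = f²/(N·c) + f for N: N = f² / ((H − f)·c).
N = 14² / ((15300 − 14) × 0.004) = 196 / 61.14 ≈ 3.21.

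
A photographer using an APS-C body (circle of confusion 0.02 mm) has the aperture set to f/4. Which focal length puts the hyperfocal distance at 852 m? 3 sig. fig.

261 mm

From H = f²/(N·c) + f, with f ≪ H: f ≈ √(H·N·c) = √(852000 × 4 × 0.02) = √68160 ≈ 261.1 mm.
The +f correction barely moves this — solving exactly, f² + N·c·f − N·c·H = 0 ⇒ f = (−N·c + √((N·c)² + 4·N·c·H))/2 = (−0.08 + √272640)/2 ≈ 261.03 mm, so f ≈ 261 mm.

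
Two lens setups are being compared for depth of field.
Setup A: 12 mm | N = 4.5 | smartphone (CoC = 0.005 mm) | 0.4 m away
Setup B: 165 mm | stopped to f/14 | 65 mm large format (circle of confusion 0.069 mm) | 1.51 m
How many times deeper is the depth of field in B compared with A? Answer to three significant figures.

Setup A: H = 12²/(4.5×0.005) + 12 ≈ 6412.0 mm; DoF = Df − Dn = 425.815 − 377.136 ≈ 48.679 mm.
Setup B: H = 165²/(14×0.069) + 165 ≈ 28348.2 mm; DoF = Df − Dn = 1585.67 − 1441.22 ≈ 144.45 mm.
Ratio = 144.45 / 48.679 ≈ 2.97.

2.97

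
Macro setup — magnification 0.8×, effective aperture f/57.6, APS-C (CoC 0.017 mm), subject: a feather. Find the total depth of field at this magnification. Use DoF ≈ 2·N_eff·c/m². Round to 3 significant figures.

At magnification m, DoF ≈ 2·N_eff·c/m² = 2 × 57.6 × 0.017 / 0.8² = 1.958 / 0.64 ≈ 3.06 mm.

3.06 mm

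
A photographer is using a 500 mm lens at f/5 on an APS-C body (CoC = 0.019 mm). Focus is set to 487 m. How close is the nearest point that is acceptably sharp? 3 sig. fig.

Hyperfocal distance H = f²/(N·c) + f = 500²/(5 × 0.019) + 500 = 250000/0.095 + 500 ≈ 2632078.9 mm ≈ 2632 m.
Near limit Dn = s·(H − f)/(H + s − 2f) = 487000 × (2632078.9 − 500) / (2632078.9 + 487000 − 2 × 500) = 487000 × 2631578.9 / 3118078.9 ≈ 411016 mm ≈ 411 m.

411 m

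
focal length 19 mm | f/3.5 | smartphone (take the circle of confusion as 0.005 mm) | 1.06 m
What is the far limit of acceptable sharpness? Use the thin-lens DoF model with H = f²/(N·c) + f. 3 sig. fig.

1.12 m

Hyperfocal distance H = f²/(N·c) + f = 19²/(3.5 × 0.005) + 19 = 361/0.0175 + 19 ≈ 20647.6 mm ≈ 20.65 m.
Far limit Df = s·(H − f)/(H − s) = 1060 × (20647.6 − 19) / (20647.6 − 1060) = 1060 × 20628.6 / 19587.6 ≈ 1116.3 mm ≈ 1.12 m.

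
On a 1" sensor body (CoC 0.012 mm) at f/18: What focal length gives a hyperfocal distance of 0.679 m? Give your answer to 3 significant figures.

From H = f²/(N·c) + f, with f ≪ H: f ≈ √(H·N·c) = √(679 × 18 × 0.012) = √146.66 ≈ 12.11 mm.
Exact: f² + N·c·f − N·c·H = 0 ⇒ f = (−N·c + √((N·c)² + 4·N·c·H))/2 = (−0.216 + √586.70)/2 ≈ 12.003 mm ≈ 12.0 mm.

12.0 mm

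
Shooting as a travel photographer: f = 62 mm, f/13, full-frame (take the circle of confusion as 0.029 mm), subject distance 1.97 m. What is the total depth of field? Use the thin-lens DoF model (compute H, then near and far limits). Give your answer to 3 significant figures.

Hyperfocal distance H = f²/(N·c) + f = 62²/(13 × 0.029) + 62 = 3844/0.377 + 62 ≈ 10258.3 mm ≈ 10.26 m.
Near limit Dn = s·(H − f)/(H + s − 2f) = 1970 × (10258.3 − 62) / (10258.3 + 1970 − 2 × 62) = 1970 × 10196.3 / 12104.3 ≈ 1659.47 mm.
Far limit Df = s·(H − f)/(H − s) = 1970 × (10258.3 − 62) / (10258.3 − 1970) = 1970 × 10196.3 / 8288.3 ≈ 2423.50 mm.
Depth of field = Df − Dn = 2423.50 − 1659.47 ≈ 764.03 mm ≈ 0.764 m.

0.764 m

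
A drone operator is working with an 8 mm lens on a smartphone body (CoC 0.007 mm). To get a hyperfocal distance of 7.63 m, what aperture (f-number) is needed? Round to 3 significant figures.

Rearrange H = f²/(N·c) + f for N: N = f² / ((H − f)·c).
N = 8² / ((7630 − 8) × 0.007) = 64 / 53.35 ≈ 1.20.

f/1.20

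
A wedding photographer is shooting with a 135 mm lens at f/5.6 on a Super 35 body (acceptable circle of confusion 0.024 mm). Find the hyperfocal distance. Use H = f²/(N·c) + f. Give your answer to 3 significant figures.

Hyperfocal distance H = f²/(N·c) + f = 135²/(5.6 × 0.024) + 135 = 18225/0.1344 + 135 ≈ 135737.7 mm ≈ 136 m.

136 m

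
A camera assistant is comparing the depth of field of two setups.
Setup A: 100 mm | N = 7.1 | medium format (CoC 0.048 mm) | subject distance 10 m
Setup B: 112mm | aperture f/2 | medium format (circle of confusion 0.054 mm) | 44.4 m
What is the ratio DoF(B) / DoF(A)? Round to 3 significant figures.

5.20

Setup A: H = 100²/(7.1×0.048) + 100 ≈ 29442.7 mm; DoF = Df − Dn = 15091.9 − 7477.2 ≈ 7614.7 mm.
Setup B: H = 112²/(2×0.054) + 112 ≈ 116260.1 mm; DoF = Df − Dn = 71764 − 32143 ≈ 39621 mm.
Ratio = 39621 / 7614.7 ≈ 5.20.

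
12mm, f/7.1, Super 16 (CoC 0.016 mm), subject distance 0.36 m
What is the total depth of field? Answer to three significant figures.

214 mm

Hyperfocal distance H = f²/(N·c) + f = 12²/(7.1 × 0.016) + 12 = 144/0.1136 + 12 ≈ 1279.6 mm ≈ 1.280 m.
Near limit Dn = s·(H − f)/(H + s − 2f) = 360 × (1279.6 − 12) / (1279.6 + 360 − 2 × 12) = 360 × 1267.6 / 1615.6 ≈ 282.46 mm.
Far limit Df = s·(H − f)/(H − s) = 360 × (1279.6 − 12) / (1279.6 − 360) = 360 × 1267.6 / 919.6 ≈ 496.23 mm.
Depth of field = Df − Dn = 496.23 − 282.46 ≈ 213.77 mm.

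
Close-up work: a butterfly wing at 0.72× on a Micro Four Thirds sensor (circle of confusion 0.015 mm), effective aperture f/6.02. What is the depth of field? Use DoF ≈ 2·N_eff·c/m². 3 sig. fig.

0.348 mm

At magnification m, DoF ≈ 2·N_eff·c/m² = 2 × 6.02 × 0.015 / 0.72² = 0.1806 / 0.5184 ≈ 0.348 mm.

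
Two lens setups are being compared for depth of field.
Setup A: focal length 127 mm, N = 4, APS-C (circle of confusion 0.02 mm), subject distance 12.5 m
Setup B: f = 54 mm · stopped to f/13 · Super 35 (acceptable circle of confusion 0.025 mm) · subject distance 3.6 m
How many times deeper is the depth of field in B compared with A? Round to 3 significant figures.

Setup A: H = 127²/(4×0.02) + 127 ≈ 201739.5 mm; DoF = Df − Dn = 13317.3 − 11777.2 ≈ 1540.1 mm.
Setup B: H = 54²/(13×0.025) + 54 ≈ 9026.3 mm; DoF = Df − Dn = 5952.5 − 2580.2 ≈ 3372.3 mm.
Ratio = 3372.3 / 1540.1 ≈ 2.19.

2.19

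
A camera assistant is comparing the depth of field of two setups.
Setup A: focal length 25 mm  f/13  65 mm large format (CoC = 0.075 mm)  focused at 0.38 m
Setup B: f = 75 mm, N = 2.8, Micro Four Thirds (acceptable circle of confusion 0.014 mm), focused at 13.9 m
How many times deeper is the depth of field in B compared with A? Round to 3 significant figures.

Setup A: H = 25²/(13×0.075) + 25 ≈ 666.0 mm; DoF = Df − Dn = 851.64 − 244.56 ≈ 607.08 mm.
Setup B: H = 75²/(2.8×0.014) + 75 ≈ 143569.9 mm; DoF = Df − Dn = 15382.0 − 12678.5 ≈ 2703.5 mm.
Ratio = 2703.5 / 607.08 ≈ 4.45.

4.45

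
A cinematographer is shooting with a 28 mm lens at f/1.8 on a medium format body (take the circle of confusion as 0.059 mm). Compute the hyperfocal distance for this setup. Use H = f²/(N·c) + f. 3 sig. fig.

Hyperfocal distance H = f²/(N·c) + f = 28²/(1.8 × 0.059) + 28 = 784/0.1062 + 28 ≈ 7410.3 mm ≈ 7.41 m.

7.41 m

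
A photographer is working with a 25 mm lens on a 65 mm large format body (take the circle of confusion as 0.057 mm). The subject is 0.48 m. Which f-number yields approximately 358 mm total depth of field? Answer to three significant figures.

Write h = H − f = f²/(N·c). The thin-lens limits are Dn = s·h/(h + (s−f)) and Df = s·h/(h − (s−f)), so DoF = Df − Dn = 2·s·(s−f)·h / (h² − (s−f)²).
That is a quadratic in h: DoF·h² − 2·s·(s−f)·h − DoF·(s−f)² = 0 ⇒ h = (s−f)·(s + √(s² + DoF²)) / DoF = 455 × (480 + √(480² + 358²)) / 358 = 455 × (480 + 598.802) / 358 ≈ 1371.1 mm.
Then N = f²/(c·h) = 25² / (0.057 × 1371.1) = 625 / 78.153 ≈ 8.

f/8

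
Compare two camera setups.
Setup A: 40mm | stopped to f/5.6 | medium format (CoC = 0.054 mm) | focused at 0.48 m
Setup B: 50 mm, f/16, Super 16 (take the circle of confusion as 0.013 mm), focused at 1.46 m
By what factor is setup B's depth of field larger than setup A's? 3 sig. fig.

4.32

Setup A: H = 40²/(5.6×0.054) + 40 ≈ 5331.0 mm; DoF = Df − Dn = 523.537 − 443.148 ≈ 80.389 mm.
Setup B: H = 50²/(16×0.013) + 50 ≈ 12069.2 mm; DoF = Df − Dn = 1654.04 − 1306.71 ≈ 347.33 mm.
Ratio = 347.33 / 80.389 ≈ 4.32.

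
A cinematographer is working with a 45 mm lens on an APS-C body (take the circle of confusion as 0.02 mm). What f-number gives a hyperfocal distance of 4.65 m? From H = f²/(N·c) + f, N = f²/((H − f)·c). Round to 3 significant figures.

Rearrange H = f²/(N·c) + f for N: N = f² / ((H − f)·c).
N = 45² / ((4650 − 45) × 0.02) = 2025 / 92.10 ≈ 22.

f/22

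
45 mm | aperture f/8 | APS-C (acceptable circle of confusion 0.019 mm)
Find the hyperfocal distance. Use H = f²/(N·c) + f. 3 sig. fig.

Hyperfocal distance H = f²/(N·c) + f = 45²/(8 × 0.019) + 45 = 2025/0.152 + 45 ≈ 13367.4 mm ≈ 13.4 m.

13.4 m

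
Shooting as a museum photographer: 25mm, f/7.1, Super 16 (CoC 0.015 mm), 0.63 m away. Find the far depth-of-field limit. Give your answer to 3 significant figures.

Hyperfocal distance H = f²/(N·c) + f = 25²/(7.1 × 0.015) + 25 = 625/0.1065 + 25 ≈ 5893.5 mm ≈ 5.894 m.
Far limit Df = s·(H − f)/(H − s) = 630 × (5893.5 − 25) / (5893.5 − 630) = 630 × 5868.5 / 5263.5 ≈ 702.41 mm ≈ 0.702 m.

0.702 m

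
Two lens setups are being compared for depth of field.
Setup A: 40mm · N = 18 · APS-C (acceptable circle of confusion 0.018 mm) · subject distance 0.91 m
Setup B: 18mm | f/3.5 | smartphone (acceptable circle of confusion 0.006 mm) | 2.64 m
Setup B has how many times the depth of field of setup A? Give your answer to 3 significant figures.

Setup A: H = 40²/(18×0.018) + 40 ≈ 4978.3 mm; DoF = Df − Dn = 1104.60 − 773.69 ≈ 330.91 mm.
Setup B: H = 18²/(3.5×0.006) + 18 ≈ 15446.6 mm; DoF = Df − Dn = 3180.51 − 2256.52 ≈ 923.99 mm.
Ratio = 923.99 / 330.91 ≈ 2.79.

2.79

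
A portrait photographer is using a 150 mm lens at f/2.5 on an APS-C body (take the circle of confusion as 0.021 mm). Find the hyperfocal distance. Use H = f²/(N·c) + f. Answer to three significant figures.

429 m

Hyperfocal distance H = f²/(N·c) + f = 150²/(2.5 × 0.021) + 150 = 22500/0.0525 + 150 ≈ 428721.4 mm ≈ 429 m.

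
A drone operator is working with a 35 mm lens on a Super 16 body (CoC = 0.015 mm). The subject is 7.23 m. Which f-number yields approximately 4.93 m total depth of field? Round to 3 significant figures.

Write h = H − f = f²/(N·c). The thin-lens limits are Dn = s·h/(h + (s−f)) and Df = s·h/(h − (s−f)), so DoF = Df − Dn = 2·s·(s−f)·h / (h² − (s−f)²).
That is a quadratic in h: DoF·h² − 2·s·(s−f)·h − DoF·(s−f)² = 0 ⇒ h = (s−f)·(s + √(s² + DoF²)) / DoF = 7195 × (7230 + √(7230² + 4930²)) / 4930 = 7195 × (7230 + 8750.87) / 4930 ≈ 23323 mm.
Then N = f²/(c·h) = 35² / (0.015 × 23323) = 1225 / 349.85 ≈ 3.50.

f/3.50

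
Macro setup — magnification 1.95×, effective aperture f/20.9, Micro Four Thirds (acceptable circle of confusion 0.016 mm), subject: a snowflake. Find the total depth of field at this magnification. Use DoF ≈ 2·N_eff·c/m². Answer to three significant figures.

At magnification m, DoF ≈ 2·N_eff·c/m² = 2 × 20.9 × 0.016 / 1.95² = 0.6688 / 3.802 ≈ 0.176 mm.

0.176 mm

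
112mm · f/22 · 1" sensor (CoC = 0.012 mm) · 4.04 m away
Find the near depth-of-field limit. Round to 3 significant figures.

Hyperfocal distance H = f²/(N·c) + f = 112²/(22 × 0.012) + 112 = 12544/0.264 + 112 ≈ 47627.2 mm ≈ 47.63 m.
Near limit Dn = s·(H − f)/(H + s − 2f) = 4040 × (47627.2 − 112) / (47627.2 + 4040 − 2 × 112) = 4040 × 47515.2 / 51443.2 ≈ 3731.5 mm ≈ 3.73 m.

3.73 m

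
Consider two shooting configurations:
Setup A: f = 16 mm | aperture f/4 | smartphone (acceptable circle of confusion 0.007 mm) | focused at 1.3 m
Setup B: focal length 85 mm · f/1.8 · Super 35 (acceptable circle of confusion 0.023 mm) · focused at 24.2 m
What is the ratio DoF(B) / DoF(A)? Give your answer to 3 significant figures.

18.3

Setup A: H = 16²/(4×0.007) + 16 ≈ 9158.9 mm; DoF = Df − Dn = 1512.40 − 1139.91 ≈ 372.49 mm.
Setup B: H = 85²/(1.8×0.023) + 85 ≈ 174601.9 mm; DoF = Df − Dn = 28080.2 − 21262.0 ≈ 6818.2 mm.
Ratio = 6818.2 / 372.49 ≈ 18.3.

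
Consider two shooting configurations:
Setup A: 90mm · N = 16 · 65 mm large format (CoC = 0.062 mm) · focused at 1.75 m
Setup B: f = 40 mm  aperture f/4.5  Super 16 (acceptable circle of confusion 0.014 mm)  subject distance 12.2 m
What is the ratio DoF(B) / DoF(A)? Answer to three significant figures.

Setup A: H = 90²/(16×0.062) + 90 ≈ 8255.3 mm; DoF = Df − Dn = 2196.56 − 1454.34 ≈ 742.22 mm.
Setup B: H = 40²/(4.5×0.014) + 40 ≈ 25436.8 mm; DoF = Df − Dn = 23408 − 8250 ≈ 15158 mm.
Ratio = 15158 / 742.22 ≈ 20.4.

20.4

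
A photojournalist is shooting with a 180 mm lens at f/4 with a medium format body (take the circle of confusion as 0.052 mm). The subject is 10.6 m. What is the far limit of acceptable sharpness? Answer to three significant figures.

Hyperfocal distance H = f²/(N·c) + f = 180²/(4 × 0.052) + 180 = 32400/0.208 + 180 ≈ 155949.2 mm ≈ 155.9 m.
Far limit Df = s·(H − f)/(H − s) = 10600 × (155949.2 − 180) / (155949.2 − 10600) = 10600 × 155769.2 / 145349.2 ≈ 11360 mm ≈ 11.4 m.

11.4 m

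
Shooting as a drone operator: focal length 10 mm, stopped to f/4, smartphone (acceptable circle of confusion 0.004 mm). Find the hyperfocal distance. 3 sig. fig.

Hyperfocal distance H = f²/(N·c) + f = 10²/(4 × 0.004) + 10 = 100/0.016 + 10 ≈ 6260.0 mm ≈ 6.26 m.

6.26 m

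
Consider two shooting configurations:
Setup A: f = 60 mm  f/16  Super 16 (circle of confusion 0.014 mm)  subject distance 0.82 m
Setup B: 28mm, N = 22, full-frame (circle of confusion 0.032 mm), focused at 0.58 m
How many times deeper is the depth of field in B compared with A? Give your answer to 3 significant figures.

9.81

Setup A: H = 60²/(16×0.014) + 60 ≈ 16131.4 mm; DoF = Df − Dn = 860.702 − 782.974 ≈ 77.728 mm.
Setup B: H = 28²/(22×0.032) + 28 ≈ 1141.6 mm; DoF = Df − Dn = 1150.05 − 387.79 ≈ 762.26 mm.
Ratio = 762.26 / 77.728 ≈ 9.81.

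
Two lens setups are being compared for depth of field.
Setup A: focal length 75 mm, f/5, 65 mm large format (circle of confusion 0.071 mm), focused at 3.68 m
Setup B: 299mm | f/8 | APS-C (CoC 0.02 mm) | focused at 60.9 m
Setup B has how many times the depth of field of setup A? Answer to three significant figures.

Setup A: H = 75²/(5×0.071) + 75 ≈ 15920.1 mm; DoF = Df − Dn = 4763.8 − 2997.9 ≈ 1765.9 mm.
Setup B: H = 299²/(8×0.02) + 299 ≈ 559055.2 mm; DoF = Df − Dn = 68309 − 54941 ≈ 13368 mm.
Ratio = 13368 / 1765.9 ≈ 7.57.

7.57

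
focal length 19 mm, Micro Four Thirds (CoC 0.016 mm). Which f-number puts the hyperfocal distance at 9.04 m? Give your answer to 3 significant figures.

f/2.50

Rearrange H = f²/(N·c) + f for N: N = f² / ((H − f)·c).
N = 19² / ((9040 − 19) × 0.016) = 361 / 144.3 ≈ 2.50.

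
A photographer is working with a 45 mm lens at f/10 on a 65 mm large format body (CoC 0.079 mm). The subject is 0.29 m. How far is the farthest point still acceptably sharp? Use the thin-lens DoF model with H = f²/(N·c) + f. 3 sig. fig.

Hyperfocal distance H = f²/(N·c) + f = 45²/(10 × 0.079) + 45 = 2025/0.79 + 45 ≈ 2608.3 mm ≈ 2.608 m.
Far limit Df = s·(H − f)/(H − s) = 290 × (2608.3 − 45) / (2608.3 − 290) = 290 × 2563.3 / 2318.3 ≈ 320.65 mm.

321 mm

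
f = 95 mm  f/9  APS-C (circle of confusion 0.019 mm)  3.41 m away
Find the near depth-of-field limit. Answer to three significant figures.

Hyperfocal distance H = f²/(N·c) + f = 95²/(9 × 0.019) + 95 = 9025/0.171 + 95 ≈ 52872.8 mm ≈ 52.87 m.
Near limit Dn = s·(H − f)/(H + s − 2f) = 3410 × (52872.8 − 95) / (52872.8 + 3410 − 2 × 95) = 3410 × 52777.8 / 56092.8 ≈ 3208.5 mm ≈ 3.21 m.

3.21 m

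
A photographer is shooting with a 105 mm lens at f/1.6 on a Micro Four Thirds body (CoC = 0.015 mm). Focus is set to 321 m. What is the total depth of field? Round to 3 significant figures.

876 m

Hyperfocal distance H = f²/(N·c) + f = 105²/(1.6 × 0.015) + 105 = 11025/0.024 + 105 ≈ 459480.0 mm ≈ 459.5 m.
Near limit Dn = s·(H − f)/(H + s − 2f) = 321000 × (459480.0 − 105) / (459480.0 + 321000 − 2 × 105) = 321000 × 459375.0 / 780270.0 ≈ 188985 mm.
Far limit Df = s·(H − f)/(H − s) = 321000 × (459480.0 − 105) / (459480.0 − 321000) = 321000 × 459375.0 / 138480.0 ≈ 1064842 mm.
Depth of field = Df − Dn = 1064842 − 188985 ≈ 875857 mm ≈ 876 m.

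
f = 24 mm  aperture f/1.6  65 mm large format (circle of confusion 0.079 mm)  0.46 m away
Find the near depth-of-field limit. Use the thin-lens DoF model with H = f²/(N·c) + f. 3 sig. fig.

420 mm

Hyperfocal distance H = f²/(N·c) + f = 24²/(1.6 × 0.079) + 24 = 576/0.1264 + 24 ≈ 4581.0 mm ≈ 4.581 m.
Near limit Dn = s·(H − f)/(H + s − 2f) = 460 × (4581.0 − 24) / (4581.0 + 460 − 2 × 24) = 460 × 4557.0 / 4993.0 ≈ 419.83 mm.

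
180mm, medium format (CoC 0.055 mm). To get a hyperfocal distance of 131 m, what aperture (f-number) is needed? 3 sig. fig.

f/4.50

Rearrange H = f²/(N·c) + f for N: N = f² / ((H − f)·c).
N = 180² / ((131000 − 180) × 0.055) = 32400 / 7195 ≈ 4.50.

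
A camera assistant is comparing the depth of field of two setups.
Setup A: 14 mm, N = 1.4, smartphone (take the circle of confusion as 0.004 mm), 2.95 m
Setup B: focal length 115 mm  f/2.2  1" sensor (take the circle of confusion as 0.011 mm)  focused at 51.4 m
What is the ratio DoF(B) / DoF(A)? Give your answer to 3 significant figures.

Setup A: H = 14²/(1.4×0.004) + 14 ≈ 35014.0 mm; DoF = Df − Dn = 3220.12 − 2721.69 ≈ 498.43 mm.
Setup B: H = 115²/(2.2×0.011) + 115 ≈ 546602.6 mm; DoF = Df − Dn = 56723.2 − 46990.2 ≈ 9733.0 mm.
Ratio = 9733.0 / 498.43 ≈ 19.5.

19.5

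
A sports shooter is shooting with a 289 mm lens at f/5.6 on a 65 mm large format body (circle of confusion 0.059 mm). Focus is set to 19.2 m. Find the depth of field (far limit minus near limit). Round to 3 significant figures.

Hyperfocal distance H = f²/(N·c) + f = 289²/(5.6 × 0.059) + 289 = 83521/0.3304 + 289 ≈ 253076.5 mm ≈ 253.1 m.
Near limit Dn = s·(H − f)/(H + s − 2f) = 19200 × (253076.5 − 289) / (253076.5 + 19200 − 2 × 289) = 19200 × 252787.5 / 271698.5 ≈ 17863.6 mm.
Far limit Df = s·(H − f)/(H − s) = 19200 × (253076.5 − 289) / (253076.5 − 19200) = 19200 × 252787.5 / 233876.5 ≈ 20752.5 mm.
Depth of field = Df − Dn = 20752.5 − 17863.6 ≈ 2888.9 mm ≈ 2.89 m.

2.89 m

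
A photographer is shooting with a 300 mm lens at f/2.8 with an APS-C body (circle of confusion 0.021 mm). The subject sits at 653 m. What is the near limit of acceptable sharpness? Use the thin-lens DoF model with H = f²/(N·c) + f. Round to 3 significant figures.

458 m

Hyperfocal distance H = f²/(N·c) + f = 300²/(2.8 × 0.021) + 300 = 90000/0.0588 + 300 ≈ 1530912.2 mm ≈ 1531 m.
Near limit Dn = s·(H − f)/(H + s − 2f) = 653000 × (1530912.2 − 300) / (1530912.2 + 653000 − 2 × 300) = 653000 × 1530612.2 / 2183312.2 ≈ 457786 mm ≈ 458 m.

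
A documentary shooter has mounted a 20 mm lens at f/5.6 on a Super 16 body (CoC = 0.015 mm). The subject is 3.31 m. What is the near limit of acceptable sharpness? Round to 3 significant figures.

1.96 m

Hyperfocal distance H = f²/(N·c) + f = 20²/(5.6 × 0.015) + 20 = 400/0.084 + 20 ≈ 4781.9 mm ≈ 4.782 m.
Near limit Dn = s·(H − f)/(H + s − 2f) = 3310 × (4781.9 − 20) / (4781.9 + 3310 − 2 × 20) = 3310 × 4761.9 / 8051.9 ≈ 1957.5 mm ≈ 1.96 m.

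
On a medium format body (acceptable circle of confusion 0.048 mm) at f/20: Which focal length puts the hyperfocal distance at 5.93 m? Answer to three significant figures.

75.0 mm

From H = f²/(N·c) + f, with f ≪ H: f ≈ √(H·N·c) = √(5930 × 20 × 0.048) = √5692.8 ≈ 75.45 mm.
Exact: f² + N·c·f − N·c·H = 0 ⇒ f = (−N·c + √((N·c)² + 4·N·c·H))/2 = (−0.96 + √22772)/2 ≈ 74.972 mm ≈ 75.0 mm.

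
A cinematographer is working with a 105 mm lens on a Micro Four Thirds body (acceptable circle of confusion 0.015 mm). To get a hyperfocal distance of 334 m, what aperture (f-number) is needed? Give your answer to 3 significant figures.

Rearrange H = f²/(N·c) + f for N: N = f² / ((H − f)·c).
N = 105² / ((334000 − 105) × 0.015) = 11025 / 5008 ≈ 2.20.

f/2.20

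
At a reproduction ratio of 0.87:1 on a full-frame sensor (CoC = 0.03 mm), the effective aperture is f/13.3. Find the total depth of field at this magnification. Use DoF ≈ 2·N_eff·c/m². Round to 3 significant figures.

At magnification m, DoF ≈ 2·N_eff·c/m² = 2 × 13.3 × 0.03 / 0.87² = 0.798 / 0.7569 ≈ 1.05 mm.

1.05 mm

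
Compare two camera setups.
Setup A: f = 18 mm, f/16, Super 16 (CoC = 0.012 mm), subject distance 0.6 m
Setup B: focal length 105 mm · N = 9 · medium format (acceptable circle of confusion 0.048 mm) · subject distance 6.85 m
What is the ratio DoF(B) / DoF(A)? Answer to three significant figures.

Setup A: H = 18²/(16×0.012) + 18 ≈ 1705.5 mm; DoF = Df − Dn = 915.88 − 446.13 ≈ 469.75 mm.
Setup B: H = 105²/(9×0.048) + 105 ≈ 25625.8 mm; DoF = Df − Dn = 9310.8 − 5418.0 ≈ 3892.8 mm.
Ratio = 3892.8 / 469.75 ≈ 8.29.

8.29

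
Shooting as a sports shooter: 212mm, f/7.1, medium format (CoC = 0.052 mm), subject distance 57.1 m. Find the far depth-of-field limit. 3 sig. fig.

107 m

Hyperfocal distance H = f²/(N·c) + f = 212²/(7.1 × 0.052) + 212 = 44944/0.3692 + 212 ≈ 121945.5 mm ≈ 121.9 m.
Far limit Df = s·(H − f)/(H − s) = 57100 × (121945.5 − 212) / (121945.5 − 57100) = 57100 × 121733.5 / 64845.5 ≈ 107193 mm ≈ 107 m.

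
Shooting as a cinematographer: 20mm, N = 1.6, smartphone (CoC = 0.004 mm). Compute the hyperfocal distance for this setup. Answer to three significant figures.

Hyperfocal distance H = f²/(N·c) + f = 20²/(1.6 × 0.004) + 20 = 400/0.0064 + 20 ≈ 62520.0 mm ≈ 62.5 m.

62.5 m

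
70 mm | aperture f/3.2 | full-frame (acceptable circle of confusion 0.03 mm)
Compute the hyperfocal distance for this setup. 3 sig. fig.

Hyperfocal distance H = f²/(N·c) + f = 70²/(3.2 × 0.03) + 70 = 4900/0.096 + 70 ≈ 51111.7 mm ≈ 51.1 m.

51.1 m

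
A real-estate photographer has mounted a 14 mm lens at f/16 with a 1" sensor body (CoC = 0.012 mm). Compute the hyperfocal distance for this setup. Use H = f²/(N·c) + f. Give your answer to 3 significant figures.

1.03 m

Hyperfocal distance H = f²/(N·c) + f = 14²/(16 × 0.012) + 14 = 196/0.192 + 14 ≈ 1034.8 mm ≈ 1.03 m.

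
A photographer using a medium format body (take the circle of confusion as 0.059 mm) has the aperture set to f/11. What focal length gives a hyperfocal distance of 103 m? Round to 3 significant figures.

From H = f²/(N·c) + f, with f ≪ H: f ≈ √(H·N·c) = √(103000 × 11 × 0.059) = √66847 ≈ 258.5 mm.
Exact: f² + N·c·f − N·c·H = 0 ⇒ f = (−N·c + √((N·c)² + 4·N·c·H))/2 = (−0.649 + √267388)/2 ≈ 258.22 mm ≈ 258 mm.

258 mm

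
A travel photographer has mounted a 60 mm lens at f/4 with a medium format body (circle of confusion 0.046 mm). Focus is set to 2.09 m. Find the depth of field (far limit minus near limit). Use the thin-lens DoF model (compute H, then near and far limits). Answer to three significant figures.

Hyperfocal distance H = f²/(N·c) + f = 60²/(4 × 0.046) + 60 = 3600/0.184 + 60 ≈ 19625.2 mm ≈ 19.63 m.
Near limit Dn = s·(H − f)/(H + s − 2f) = 2090 × (19625.2 − 60) / (19625.2 + 2090 − 2 × 60) = 2090 × 19565.2 / 21595.2 ≈ 1893.54 mm.
Far limit Df = s·(H − f)/(H − s) = 2090 × (19625.2 − 60) / (19625.2 − 2090) = 2090 × 19565.2 / 17535.2 ≈ 2331.95 mm.
Depth of field = Df − Dn = 2331.95 − 1893.54 ≈ 438.41 mm.

438 mm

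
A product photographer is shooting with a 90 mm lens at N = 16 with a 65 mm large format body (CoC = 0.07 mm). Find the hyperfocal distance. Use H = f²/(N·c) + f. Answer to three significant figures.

Hyperfocal distance H = f²/(N·c) + f = 90²/(16 × 0.07) + 90 = 8100/1.12 + 90 ≈ 7322.1 mm ≈ 7.32 m.

7.32 m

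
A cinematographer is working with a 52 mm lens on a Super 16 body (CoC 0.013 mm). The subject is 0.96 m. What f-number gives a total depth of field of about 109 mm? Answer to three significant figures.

f/13

Write h = H − f = f²/(N·c). The thin-lens limits are Dn = s·h/(h + (s−f)) and Df = s·h/(h − (s−f)), so DoF = Df − Dn = 2·s·(s−f)·h / (h² − (s−f)²).
That is a quadratic in h: DoF·h² − 2·s·(s−f)·h − DoF·(s−f)² = 0 ⇒ h = (s−f)·(s + √(s² + DoF²)) / DoF = 908 × (960 + √(960² + 109²)) / 109 = 908 × (960 + 966.168) / 109 ≈ 16046 mm.
Then N = f²/(c·h) = 52² / (0.013 × 16046) = 2704 / 208.59 ≈ 13.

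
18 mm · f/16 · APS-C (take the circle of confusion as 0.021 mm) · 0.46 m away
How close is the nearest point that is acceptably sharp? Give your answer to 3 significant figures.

Hyperfocal distance H = f²/(N·c) + f = 18²/(16 × 0.021) + 18 = 324/0.336 + 18 ≈ 982.3 mm ≈ 0.982 m.
Near limit Dn = s·(H − f)/(H + s − 2f) = 460 × (982.3 − 18) / (982.3 + 460 − 2 × 18) = 460 × 964.3 / 1406.3 ≈ 315.42 mm.

315 mm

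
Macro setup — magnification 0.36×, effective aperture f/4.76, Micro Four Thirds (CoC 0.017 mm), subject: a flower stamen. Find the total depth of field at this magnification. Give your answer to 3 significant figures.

At magnification m, DoF ≈ 2·N_eff·c/m² = 2 × 4.76 × 0.017 / 0.36² = 0.1618 / 0.1296 ≈ 1.25 mm.

1.25 mm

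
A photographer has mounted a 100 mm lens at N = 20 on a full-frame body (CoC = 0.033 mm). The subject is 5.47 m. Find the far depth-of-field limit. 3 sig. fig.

Hyperfocal distance H = f²/(N·c) + f = 100²/(20 × 0.033) + 100 = 10000/0.66 + 100 ≈ 15251.5 mm ≈ 15.25 m.
Far limit Df = s·(H − f)/(H − s) = 5470 × (15251.5 − 100) / (15251.5 − 5470) = 5470 × 15151.5 / 9781.5 ≈ 8473.0 mm ≈ 8.47 m.

8.47 m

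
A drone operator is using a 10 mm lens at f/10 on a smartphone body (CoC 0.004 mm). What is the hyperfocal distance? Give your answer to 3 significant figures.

2.51 m

Hyperfocal distance H = f²/(N·c) + f = 10²/(10 × 0.004) + 10 = 100/0.04 + 10 ≈ 2510.0 mm ≈ 2.51 m.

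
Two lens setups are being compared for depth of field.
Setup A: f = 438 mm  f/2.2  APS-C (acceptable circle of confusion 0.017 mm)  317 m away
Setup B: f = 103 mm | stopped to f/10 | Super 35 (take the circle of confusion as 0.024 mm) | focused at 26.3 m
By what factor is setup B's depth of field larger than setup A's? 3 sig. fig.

1.22

Setup A: H = 438²/(2.2×0.017) + 438 ≈ 5129956.7 mm; DoF = Df − Dn = 337850 − 298574 ≈ 39276 mm.
Setup B: H = 103²/(10×0.024) + 103 ≈ 44307.2 mm; DoF = Df − Dn = 64561 − 16513 ≈ 48048 mm.
Ratio = 48048 / 39276 ≈ 1.22.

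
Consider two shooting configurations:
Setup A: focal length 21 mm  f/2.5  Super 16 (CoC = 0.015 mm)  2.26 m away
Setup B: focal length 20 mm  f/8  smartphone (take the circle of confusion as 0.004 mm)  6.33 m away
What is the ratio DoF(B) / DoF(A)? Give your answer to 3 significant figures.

Setup A: H = 21²/(2.5×0.015) + 21 ≈ 11781.0 mm; DoF = Df − Dn = 2791.47 − 1898.54 ≈ 892.93 mm.
Setup B: H = 20²/(8×0.004) + 20 ≈ 12520.0 mm; DoF = Df − Dn = 12782.7 − 4206.5 ≈ 8576.2 mm.
Ratio = 8576.2 / 892.93 ≈ 9.60.

9.60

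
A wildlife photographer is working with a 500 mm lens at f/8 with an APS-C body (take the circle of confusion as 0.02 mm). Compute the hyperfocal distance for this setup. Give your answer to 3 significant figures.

1560 m

Hyperfocal distance H = f²/(N·c) + f = 500²/(8 × 0.02) + 500 = 250000/0.16 + 500 ≈ 1563000.0 mm ≈ 1560 m.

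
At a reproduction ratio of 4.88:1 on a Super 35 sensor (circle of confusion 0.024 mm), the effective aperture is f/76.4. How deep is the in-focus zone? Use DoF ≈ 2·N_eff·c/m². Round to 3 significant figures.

At magnification m, DoF ≈ 2·N_eff·c/m² = 2 × 76.4 × 0.024 / 4.88² = 3.667 / 23.81 ≈ 0.154 mm.

0.154 mm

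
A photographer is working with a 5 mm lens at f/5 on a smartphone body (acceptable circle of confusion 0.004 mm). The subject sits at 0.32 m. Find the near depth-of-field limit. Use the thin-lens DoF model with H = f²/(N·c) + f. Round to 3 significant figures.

Hyperfocal distance H = f²/(N·c) + f = 5²/(5 × 0.004) + 5 = 25/0.02 + 5 ≈ 1255.0 mm ≈ 1.255 m.
Near limit Dn = s·(H − f)/(H + s − 2f) = 320 × (1255.0 − 5) / (1255.0 + 320 − 2 × 5) = 320 × 1250.0 / 1565.0 ≈ 255.59 mm.

256 mm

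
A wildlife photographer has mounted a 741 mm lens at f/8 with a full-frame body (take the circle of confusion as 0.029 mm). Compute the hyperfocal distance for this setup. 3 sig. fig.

2370 m

Hyperfocal distance H = f²/(N·c) + f = 741²/(8 × 0.029) + 741 = 549081/0.232 + 741 ≈ 2367469.4 mm ≈ 2370 m.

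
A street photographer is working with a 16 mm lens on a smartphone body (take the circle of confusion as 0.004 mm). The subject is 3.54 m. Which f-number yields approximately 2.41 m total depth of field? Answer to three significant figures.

Write h = H − f = f²/(N·c). The thin-lens limits are Dn = s·h/(h + (s−f)) and Df = s·h/(h − (s−f)), so DoF = Df − Dn = 2·s·(s−f)·h / (h² − (s−f)²).
That is a quadratic in h: DoF·h² − 2·s·(s−f)·h − DoF·(s−f)² = 0 ⇒ h = (s−f)·(s + √(s² + DoF²)) / DoF = 3524 × (3540 + √(3540² + 2410²)) / 2410 = 3524 × (3540 + 4282.49) / 2410 ≈ 11438 mm.
Then N = f²/(c·h) = 16² / (0.004 × 11438) = 256 / 45.753 ≈ 5.60.

f/5.60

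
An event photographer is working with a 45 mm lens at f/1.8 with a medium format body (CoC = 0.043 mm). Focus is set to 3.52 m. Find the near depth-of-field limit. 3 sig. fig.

3.11 m

Hyperfocal distance H = f²/(N·c) + f = 45²/(1.8 × 0.043) + 45 = 2025/0.0774 + 45 ≈ 26207.8 mm ≈ 26.21 m.
Near limit Dn = s·(H − f)/(H + s − 2f) = 3520 × (26207.8 − 45) / (26207.8 + 3520 − 2 × 45) = 3520 × 26162.8 / 29637.8 ≈ 3107.3 mm ≈ 3.11 m.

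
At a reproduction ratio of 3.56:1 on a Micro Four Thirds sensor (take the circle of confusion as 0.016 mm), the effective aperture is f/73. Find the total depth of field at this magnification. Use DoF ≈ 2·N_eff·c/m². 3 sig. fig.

At magnification m, DoF ≈ 2·N_eff·c/m² = 2 × 73 × 0.016 / 3.56² = 2.336 / 12.67 ≈ 0.184 mm.

0.184 mm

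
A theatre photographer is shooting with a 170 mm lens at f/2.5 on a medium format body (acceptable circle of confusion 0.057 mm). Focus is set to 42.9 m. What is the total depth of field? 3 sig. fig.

Hyperfocal distance H = f²/(N·c) + f = 170²/(2.5 × 0.057) + 170 = 28900/0.1425 + 170 ≈ 202977.0 mm ≈ 203.0 m.
Near limit Dn = s·(H − f)/(H + s − 2f) = 42900 × (202977.0 − 170) / (202977.0 + 42900 − 2 × 170) = 42900 × 202807.0 / 245537.0 ≈ 35434 mm.
Far limit Df = s·(H − f)/(H − s) = 42900 × (202977.0 − 170) / (202977.0 − 42900) = 42900 × 202807.0 / 160077.0 ≈ 54351 mm.
Depth of field = Df − Dn = 54351 − 35434 ≈ 18917 mm ≈ 18.9 m.

18.9 m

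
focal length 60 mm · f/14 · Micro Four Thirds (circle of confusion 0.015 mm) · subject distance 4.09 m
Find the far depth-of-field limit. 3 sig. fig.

5.35 m

Hyperfocal distance H = f²/(N·c) + f = 60²/(14 × 0.015) + 60 = 3600/0.21 + 60 ≈ 17202.9 mm ≈ 17.20 m.
Far limit Df = s·(H − f)/(H − s) = 4090 × (17202.9 − 60) / (17202.9 − 4090) = 4090 × 17142.9 / 13112.9 ≈ 5347.0 mm ≈ 5.35 m.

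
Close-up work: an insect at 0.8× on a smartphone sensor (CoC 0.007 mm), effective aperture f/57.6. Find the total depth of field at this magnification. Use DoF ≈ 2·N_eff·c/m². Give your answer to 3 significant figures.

At magnification m, DoF ≈ 2·N_eff·c/m² = 2 × 57.6 × 0.007 / 0.8² = 0.8064 / 0.64 ≈ 1.26 mm.

1.26 mm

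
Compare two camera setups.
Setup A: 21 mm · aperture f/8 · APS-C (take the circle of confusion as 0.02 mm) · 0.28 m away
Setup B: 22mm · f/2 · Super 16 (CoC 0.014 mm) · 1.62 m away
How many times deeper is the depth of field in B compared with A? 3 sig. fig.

Setup A: H = 21²/(8×0.02) + 21 ≈ 2777.2 mm; DoF = Df − Dn = 309.040 − 255.949 ≈ 53.091 mm.
Setup B: H = 22²/(2×0.014) + 22 ≈ 17307.7 mm; DoF = Df − Dn = 1785.02 − 1482.91 ≈ 302.11 mm.
Ratio = 302.11 / 53.091 ≈ 5.69.

5.69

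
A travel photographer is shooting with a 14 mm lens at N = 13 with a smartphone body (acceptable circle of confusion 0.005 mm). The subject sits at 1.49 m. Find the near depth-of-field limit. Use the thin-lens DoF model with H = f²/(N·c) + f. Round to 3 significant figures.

Hyperfocal distance H = f²/(N·c) + f = 14²/(13 × 0.005) + 14 = 196/0.065 + 14 ≈ 3029.4 mm ≈ 3.029 m.
Near limit Dn = s·(H − f)/(H + s − 2f) = 1490 × (3029.4 − 14) / (3029.4 + 1490 − 2 × 14) = 1490 × 3015.4 / 4491.4 ≈ 1000.3 mm ≈ 1.00 m.

1.00 m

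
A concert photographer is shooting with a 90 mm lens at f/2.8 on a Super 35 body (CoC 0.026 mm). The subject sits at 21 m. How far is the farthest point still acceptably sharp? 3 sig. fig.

Hyperfocal distance H = f²/(N·c) + f = 90²/(2.8 × 0.026) + 90 = 8100/0.0728 + 90 ≈ 111353.7 mm ≈ 111.4 m.
Far limit Df = s·(H − f)/(H − s) = 21000 × (111353.7 − 90) / (111353.7 − 21000) = 21000 × 111263.7 / 90353.7 ≈ 25860 mm ≈ 25.9 m.

25.9 m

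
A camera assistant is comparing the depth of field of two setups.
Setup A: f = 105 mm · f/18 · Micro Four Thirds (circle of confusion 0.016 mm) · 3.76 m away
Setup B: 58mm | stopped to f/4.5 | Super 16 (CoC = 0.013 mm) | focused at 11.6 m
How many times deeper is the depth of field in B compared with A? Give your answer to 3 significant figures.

Setup A: H = 105²/(18×0.016) + 105 ≈ 38386.2 mm; DoF = Df − Dn = 4156.89 − 3432.29 ≈ 724.60 mm.
Setup B: H = 58²/(4.5×0.013) + 58 ≈ 57562.3 mm; DoF = Df − Dn = 14513.0 − 9660.9 ≈ 4852.1 mm.
Ratio = 4852.1 / 724.60 ≈ 6.70.

6.70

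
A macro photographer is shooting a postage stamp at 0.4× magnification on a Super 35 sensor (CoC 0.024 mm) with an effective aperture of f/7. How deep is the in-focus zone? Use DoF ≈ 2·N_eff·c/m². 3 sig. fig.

2.10 mm

At magnification m, DoF ≈ 2·N_eff·c/m² = 2 × 7 × 0.024 / 0.4² = 0.336 / 0.16 ≈ 2.1 mm.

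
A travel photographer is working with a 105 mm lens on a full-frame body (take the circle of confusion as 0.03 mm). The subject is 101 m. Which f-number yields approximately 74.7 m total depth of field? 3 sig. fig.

f/1.20

Write h = H − f = f²/(N·c). The thin-lens limits are Dn = s·h/(h + (s−f)) and Df = s·h/(h − (s−f)), so DoF = Df − Dn = 2·s·(s−f)·h / (h² − (s−f)²).
That is a quadratic in h: DoF·h² − 2·s·(s−f)·h − DoF·(s−f)² = 0 ⇒ h = (s−f)·(s + √(s² + DoF²)) / DoF = 100895 × (101000 + √(101000² + 74700²)) / 74700 = 100895 × (101000 + 125623) / 74700 ≈ 306092 mm.
Then N = f²/(c·h) = 105² / (0.03 × 306092) = 11025 / 9182.8 ≈ 1.20.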